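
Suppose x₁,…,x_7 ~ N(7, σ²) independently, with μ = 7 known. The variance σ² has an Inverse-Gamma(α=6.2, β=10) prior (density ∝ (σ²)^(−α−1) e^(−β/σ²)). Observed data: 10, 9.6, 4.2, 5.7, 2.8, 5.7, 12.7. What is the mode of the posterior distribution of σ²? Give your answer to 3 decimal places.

Sum of squared deviations about the known mean: SS = (10−7)² + (9.6−7)² + (4.2−7)² + (5.7−7)² + (2.8−7)² + (5.7−7)² + (12.7−7)² = 77.11.
The Normal likelihood contributes (σ²)^(−n/2) exp(−SS/(2σ²)), so the posterior is Inverse-Gamma(α + n/2, β + SS/2) = Inverse-Gamma(9.7, 48.555).
The mode of Inverse-Gamma(a, b) is b/(a+1) = 48.555/10.7 ≈ 4.538.

σ̂²_MAP = 4.538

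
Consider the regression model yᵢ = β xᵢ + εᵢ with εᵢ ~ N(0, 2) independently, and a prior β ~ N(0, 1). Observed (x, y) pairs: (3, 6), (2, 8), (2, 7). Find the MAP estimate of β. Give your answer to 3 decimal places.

β̂_MAP = 2.526

log p(β | y) = −Σ(yᵢ − βxᵢ)²/(2·2) − β²/(2·1) + const.
Setting the derivative to zero: Σxᵢ(yᵢ − βxᵢ)/2 − β/1 = 0, so β = Σxᵢyᵢ / (Σxᵢ² + σ²/τ²).
Σxᵢyᵢ = 3·6 + 2·8 + 2·7 = 48; Σxᵢ² = 17; σ²/τ² = 2.
β̂_MAP = 48 / (17 + 2) = 48/19 ≈ 2.526.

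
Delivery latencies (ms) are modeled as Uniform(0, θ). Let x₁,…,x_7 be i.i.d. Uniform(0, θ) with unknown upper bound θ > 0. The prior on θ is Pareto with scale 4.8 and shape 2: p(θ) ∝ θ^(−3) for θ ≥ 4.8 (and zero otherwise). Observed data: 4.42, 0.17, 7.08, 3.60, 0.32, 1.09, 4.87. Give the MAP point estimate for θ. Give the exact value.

The Uniform(0, θ) likelihood is θ^(−n) for θ ≥ max(xᵢ), zero otherwise. Here max(xᵢ) = 7.08.
Posterior ∝ θ^(−3) · θ^(−7) = θ^(−10) on θ ≥ max(4.8, 7.08) = 7.08.
This density is strictly decreasing in θ, so the posterior mode lies at the lower boundary of the support.

θ̂_MAP = 7.08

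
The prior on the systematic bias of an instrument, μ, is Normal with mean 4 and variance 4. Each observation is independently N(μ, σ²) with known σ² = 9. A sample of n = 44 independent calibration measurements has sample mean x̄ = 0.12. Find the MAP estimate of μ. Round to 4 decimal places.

μ̂_MAP = 0.3088

n = 44, x̄ = 0.12.
For a Normal prior and Normal likelihood with known variance, the posterior is Normal; its mode equals its mean, the precision-weighted average.
Prior precision 1/σ₀² = 1/4 = 0.25; data precision n/σ² = 44/9.
μ̂ = (0.25·4 + (44/9)·0.12) / (0.25 + 44/9) = (119/75)/(185/36) = 1428/4625 ≈ 0.3088.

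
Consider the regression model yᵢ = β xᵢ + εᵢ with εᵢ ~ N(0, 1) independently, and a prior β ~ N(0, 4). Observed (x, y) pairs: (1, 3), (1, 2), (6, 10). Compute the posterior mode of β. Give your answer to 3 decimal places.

log p(β | y) = −Σ(yᵢ − βxᵢ)²/(2·1) − β²/(2·4) + const.
Setting the derivative to zero: Σxᵢ(yᵢ − βxᵢ)/1 − β/4 = 0, so β = Σxᵢyᵢ / (Σxᵢ² + σ²/τ²).
Σxᵢyᵢ = 1·3 + 1·2 + 6·10 = 65; Σxᵢ² = 38; σ²/τ² = 0.25.
β̂_MAP = 65 / (38 + 0.25) = 65/38.25 ≈ 1.699.

β̂_MAP = 1.699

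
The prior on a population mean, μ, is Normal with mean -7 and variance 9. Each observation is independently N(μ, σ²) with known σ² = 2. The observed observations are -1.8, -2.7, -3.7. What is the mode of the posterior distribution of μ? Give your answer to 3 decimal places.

μ̂_MAP = -3.028

n = 3; x̄ = ((-1.8) + (-2.7) + (-3.7))/3 = -8.2/3 = -41/15 ≈ -2.7333.
For a Normal prior and Normal likelihood with known variance, the posterior is Normal; its mode equals its mean, the precision-weighted average.
Prior precision 1/σ₀² = 1/9; data precision n/σ² = 3/2 = 1.5.
μ̂ = ((1/9)·(-7) + 1.5·(-41/15)) / (1/9 + 1.5) = (-439/90)/(29/18) = -439/145 ≈ -3.028.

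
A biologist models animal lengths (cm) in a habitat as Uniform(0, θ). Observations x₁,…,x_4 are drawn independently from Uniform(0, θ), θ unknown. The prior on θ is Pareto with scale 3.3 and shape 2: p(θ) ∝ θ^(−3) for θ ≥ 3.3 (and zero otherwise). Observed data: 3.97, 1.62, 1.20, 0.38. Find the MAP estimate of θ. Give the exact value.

θ̂_MAP = 3.97

The Uniform(0, θ) likelihood is θ^(−n) for θ ≥ max(xᵢ), zero otherwise. Here max(xᵢ) = 3.97.
Posterior ∝ θ^(−3) · θ^(−4) = θ^(−7) on θ ≥ max(3.3, 3.97) = 3.97.
This density is strictly decreasing in θ, so the posterior mode lies at the lower boundary of the support.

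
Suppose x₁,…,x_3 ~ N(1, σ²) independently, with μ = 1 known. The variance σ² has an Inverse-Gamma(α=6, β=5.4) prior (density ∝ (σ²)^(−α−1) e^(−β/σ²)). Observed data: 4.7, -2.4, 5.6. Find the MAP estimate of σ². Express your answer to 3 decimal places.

Sum of squared deviations about the known mean: SS = (4.7−1)² + (-2.4−1)² + (5.6−1)² = 46.41.
The Normal likelihood contributes (σ²)^(−n/2) exp(−SS/(2σ²)), so the posterior is Inverse-Gamma(α + n/2, β + SS/2) = Inverse-Gamma(7.5, 28.605).
The mode of Inverse-Gamma(a, b) is b/(a+1) = 28.605/8.5 ≈ 3.365.

σ̂²_MAP = 3.365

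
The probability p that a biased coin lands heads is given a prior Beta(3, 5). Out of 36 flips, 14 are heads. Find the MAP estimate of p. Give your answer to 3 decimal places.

p̂_MAP = 0.381

Prior: Beta(3, 5).
Data: 14 successes in 36 trials. The binomial likelihood contributes p^14(1−p)^22, so the posterior is Beta(3+14, 5+22) = Beta(17, 27).
For Beta(a, b) with a, b > 1 the mode is (a−1)/(a+b−2) = 16/42 ≈ 0.381.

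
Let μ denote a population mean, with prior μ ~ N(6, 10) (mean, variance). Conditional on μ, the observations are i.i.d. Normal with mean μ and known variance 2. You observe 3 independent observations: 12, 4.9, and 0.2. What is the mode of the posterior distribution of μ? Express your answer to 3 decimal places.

n = 3; x̄ = (12 + 4.9 + 0.2)/3 = 17.1/3 = 5.7.
For a Normal prior and Normal likelihood with known variance, the posterior is Normal; its mode equals its mean, the precision-weighted average.
Prior precision 1/σ₀² = 1/10 = 0.1; data precision n/σ² = 3/2 = 1.5.
μ̂ = (0.1·6 + 1.5·5.7) / (0.1 + 1.5) = 9.15/1.6 = 5.71875 ≈ 5.719.

μ̂_MAP = 5.719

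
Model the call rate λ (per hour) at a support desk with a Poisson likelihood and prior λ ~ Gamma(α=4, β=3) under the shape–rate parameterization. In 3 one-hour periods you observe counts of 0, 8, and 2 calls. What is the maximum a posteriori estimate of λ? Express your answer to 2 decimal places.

Σxᵢ = 0+8+2 = 10, with n = 3.
Posterior ∝ λ^3e^(−3λ) · λ^10e^(−3λ) = λ^13e^(−6λ), i.e. Gamma(shape=14, rate=6).
The mode of a Gamma(a, b) with a ≥ 1 (shape–rate) is (a−1)/b = 13/6 ≈ 2.17.

λ̂_MAP = 2.17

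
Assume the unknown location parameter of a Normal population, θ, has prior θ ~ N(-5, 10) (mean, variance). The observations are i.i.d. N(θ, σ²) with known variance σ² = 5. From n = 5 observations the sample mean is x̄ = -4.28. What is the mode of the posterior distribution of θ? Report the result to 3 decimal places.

n = 5, x̄ = -4.28.
For a Normal prior and Normal likelihood with known variance, the posterior is Normal; its mode equals its mean, the precision-weighted average.
Prior precision 1/σ₀² = 1/10 = 0.1; data precision n/σ² = 5/5 = 1.
θ̂ = (0.1·(-5) + 1·(-4.28)) / (0.1 + 1) = (-4.78)/1.1 = -239/55 ≈ -4.345.

θ̂_MAP = -4.345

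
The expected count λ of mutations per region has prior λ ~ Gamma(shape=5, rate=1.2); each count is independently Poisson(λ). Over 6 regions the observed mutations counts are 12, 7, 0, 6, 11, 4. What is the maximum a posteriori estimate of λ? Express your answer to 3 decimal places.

λ̂_MAP = 6.111

Σxᵢ = 12+7+0+6+11+4 = 40, with n = 6.
Posterior ∝ λ^4e^(−1.2λ) · λ^40e^(−6λ) = λ^44e^(−7.2λ), i.e. Gamma(shape=45, rate=7.2).
The mode of a Gamma(a, b) with a ≥ 1 (shape–rate) is (a−1)/b = 44/7.2 ≈ 6.111.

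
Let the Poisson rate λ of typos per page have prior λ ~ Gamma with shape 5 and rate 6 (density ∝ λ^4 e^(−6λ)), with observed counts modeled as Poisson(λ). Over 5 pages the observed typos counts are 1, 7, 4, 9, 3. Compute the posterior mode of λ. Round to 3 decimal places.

Σxᵢ = 1+7+4+9+3 = 24, with n = 5.
Posterior ∝ λ^4e^(−6λ) · λ^24e^(−5λ) = λ^28e^(−11λ), i.e. Gamma(shape=29, rate=11).
The mode of a Gamma(a, b) with a ≥ 1 (shape–rate) is (a−1)/b = 28/11 ≈ 2.545.

λ̂_MAP = 2.545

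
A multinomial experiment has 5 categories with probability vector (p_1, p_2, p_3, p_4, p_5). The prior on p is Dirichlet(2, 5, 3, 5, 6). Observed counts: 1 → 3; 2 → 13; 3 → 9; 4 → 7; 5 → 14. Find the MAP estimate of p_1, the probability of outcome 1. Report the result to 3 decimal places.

The posterior is Dirichlet(αᵢ + nᵢ) = Dirichlet(5, 18, 12, 12, 20).
For a Dirichlet(a₁,…,a_K) with all aᵢ > 1, the mode has j-th component (aⱼ − 1)/(Σaᵢ − K).
Here Σaᵢ = 67 and K = 5, so p_1 = (5 − 1)/(67 − 5) = 4/62 ≈ 0.065.

MAP estimate: 0.065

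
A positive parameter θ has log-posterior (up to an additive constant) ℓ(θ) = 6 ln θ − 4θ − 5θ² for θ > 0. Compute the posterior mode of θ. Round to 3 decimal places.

θ̂_MAP = 0.600

ℓ'(θ) = 6/θ − 4 − 10θ. Setting this to zero and multiplying by θ: 10θ² + 4θ − 6 = 0.
θ = (−4 + √(4² + 4·10·6)) / (2·10) = (−4 + √256) / 20 = (−4 + 16)/20 = 3/5.
ℓ''(θ) = −6/θ² − 10 < 0, confirming a maximum.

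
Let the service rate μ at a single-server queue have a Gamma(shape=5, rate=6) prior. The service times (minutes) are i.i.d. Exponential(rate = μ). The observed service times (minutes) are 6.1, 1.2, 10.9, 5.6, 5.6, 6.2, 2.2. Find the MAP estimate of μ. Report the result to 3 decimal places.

The Exponential(rate=μ) likelihood is ∝ μ^n e^(−μΣtᵢ). Here n = 7 and Σtᵢ = 6.1 + 1.2 + 10.9 + 5.6 + 5.6 + 6.2 + 2.2 = 37.8.
Posterior ∝ μ^4e^(−6μ) · μ^7e^(−37.8μ) = μ^11e^(−43.8μ), i.e. Gamma(12, 43.8).
Mode = (a−1)/b = 11/43.8 ≈ 0.251.

μ̂_MAP = 0.251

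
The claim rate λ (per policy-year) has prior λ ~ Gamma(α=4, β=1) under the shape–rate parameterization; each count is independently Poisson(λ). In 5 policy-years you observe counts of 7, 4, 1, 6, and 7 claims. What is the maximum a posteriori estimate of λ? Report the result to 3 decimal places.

Σxᵢ = 7+4+1+6+7 = 25, with n = 5.
Posterior ∝ λ^3e^(−1λ) · λ^25e^(−5λ) = λ^28e^(−6λ), i.e. Gamma(shape=29, rate=6).
The mode of a Gamma(a, b) with a ≥ 1 (shape–rate) is (a−1)/b = 28/6 ≈ 4.667.

λ̂_MAP = 4.667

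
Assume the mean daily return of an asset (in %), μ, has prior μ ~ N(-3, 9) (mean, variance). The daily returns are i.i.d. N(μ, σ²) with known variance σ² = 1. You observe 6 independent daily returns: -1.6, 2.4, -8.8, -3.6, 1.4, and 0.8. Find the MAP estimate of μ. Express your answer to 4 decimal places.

n = 6; x̄ = ((-1.6) + 2.4 + (-8.8) + (-3.6) + 1.4 + 0.8)/6 = -9.4/6 = -47/30 ≈ -1.5667.
For a Normal prior and Normal likelihood with known variance, the posterior is Normal; its mode equals its mean, the precision-weighted average.
Prior precision 1/σ₀² = 1/9; data precision n/σ² = 6/1 = 6.
μ̂ = ((1/9)·(-3) + 6·(-47/30)) / (1/9 + 6) = (-146/15)/(55/9) = -438/275 ≈ -1.5927.

μ̂_MAP = -1.5927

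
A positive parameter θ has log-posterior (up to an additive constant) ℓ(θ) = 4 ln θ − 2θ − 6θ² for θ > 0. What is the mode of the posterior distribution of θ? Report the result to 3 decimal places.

ℓ'(θ) = 4/θ − 2 − 12θ. Setting this to zero and multiplying by θ: 12θ² + 2θ − 4 = 0.
θ = (−2 + √(2² + 4·12·4)) / (2·12) = (−2 + √196) / 24 = (−2 + 14)/24 = 1/2.
ℓ''(θ) = −4/θ² − 12 < 0, confirming a maximum.

θ̂_MAP = 0.500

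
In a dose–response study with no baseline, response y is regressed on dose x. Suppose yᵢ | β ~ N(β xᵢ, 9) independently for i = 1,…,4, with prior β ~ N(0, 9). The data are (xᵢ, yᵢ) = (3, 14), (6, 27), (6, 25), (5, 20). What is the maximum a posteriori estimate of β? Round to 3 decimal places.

log p(β | y) = −Σ(yᵢ − βxᵢ)²/(2·9) − β²/(2·9) + const.
Setting the derivative to zero: Σxᵢ(yᵢ − βxᵢ)/9 − β/9 = 0, so β = Σxᵢyᵢ / (Σxᵢ² + σ²/τ²).
Σxᵢyᵢ = 3·14 + 6·27 + 6·25 + 5·20 = 454; Σxᵢ² = 106; σ²/τ² = 1.
β̂_MAP = 454 / (106 + 1) = 454/107 ≈ 4.243.

β̂_MAP = 4.243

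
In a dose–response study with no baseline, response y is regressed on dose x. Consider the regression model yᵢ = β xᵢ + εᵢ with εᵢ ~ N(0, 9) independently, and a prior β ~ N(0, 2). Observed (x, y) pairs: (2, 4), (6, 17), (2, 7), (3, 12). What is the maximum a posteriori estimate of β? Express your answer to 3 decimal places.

log p(β | y) = −Σ(yᵢ − βxᵢ)²/(2·9) − β²/(2·2) + const.
Setting the derivative to zero: Σxᵢ(yᵢ − βxᵢ)/9 − β/2 = 0, so β = Σxᵢyᵢ / (Σxᵢ² + σ²/τ²).
Σxᵢyᵢ = 2·4 + 6·17 + 2·7 + 3·12 = 160; Σxᵢ² = 53; σ²/τ² = 4.5.
β̂_MAP = 160 / (53 + 4.5) = 160/57.5 ≈ 2.783.

β̂_MAP = 2.783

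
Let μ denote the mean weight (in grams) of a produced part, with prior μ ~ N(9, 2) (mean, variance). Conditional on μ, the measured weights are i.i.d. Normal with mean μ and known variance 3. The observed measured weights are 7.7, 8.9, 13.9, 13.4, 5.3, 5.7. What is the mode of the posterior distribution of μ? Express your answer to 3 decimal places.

n = 6; x̄ = (7.7 + 8.9 + 13.9 + 13.4 + 5.3 + 5.7)/6 = 54.9/6 = 9.15.
For a Normal prior and Normal likelihood with known variance, the posterior is Normal; its mode equals its mean, the precision-weighted average.
Prior precision 1/σ₀² = 1/2 = 0.5; data precision n/σ² = 6/3 = 2.
μ̂ = (0.5·9 + 2·9.15) / (0.5 + 2) = 22.8/2.5 = 9.120.

μ̂_MAP = 9.120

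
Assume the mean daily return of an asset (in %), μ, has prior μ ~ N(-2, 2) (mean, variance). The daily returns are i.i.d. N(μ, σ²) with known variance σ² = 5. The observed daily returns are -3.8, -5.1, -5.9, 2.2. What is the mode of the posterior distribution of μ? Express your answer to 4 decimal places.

n = 4; x̄ = ((-3.8) + (-5.1) + (-5.9) + 2.2)/4 = -12.6/4 = -3.15.
For a Normal prior and Normal likelihood with known variance, the posterior is Normal; its mode equals its mean, the precision-weighted average.
Prior precision 1/σ₀² = 1/2 = 0.5; data precision n/σ² = 4/5 = 0.8.
μ̂ = (0.5·(-2) + 0.8·(-3.15)) / (0.5 + 0.8) = (-3.52)/1.3 = -176/65 ≈ -2.7077.

μ̂_MAP = -2.7077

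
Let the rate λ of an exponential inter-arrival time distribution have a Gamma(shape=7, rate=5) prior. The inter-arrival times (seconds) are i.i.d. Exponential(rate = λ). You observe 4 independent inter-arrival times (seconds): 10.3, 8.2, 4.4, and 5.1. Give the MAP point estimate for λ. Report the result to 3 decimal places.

The Exponential(rate=λ) likelihood is ∝ λ^n e^(−λΣtᵢ). Here n = 4 and Σtᵢ = 10.3 + 8.2 + 4.4 + 5.1 = 28.
Posterior ∝ λ^6e^(−5λ) · λ^4e^(−28λ) = λ^10e^(−33λ), i.e. Gamma(11, 33).
Mode = (a−1)/b = 10/33 ≈ 0.303.

λ̂_MAP = 0.303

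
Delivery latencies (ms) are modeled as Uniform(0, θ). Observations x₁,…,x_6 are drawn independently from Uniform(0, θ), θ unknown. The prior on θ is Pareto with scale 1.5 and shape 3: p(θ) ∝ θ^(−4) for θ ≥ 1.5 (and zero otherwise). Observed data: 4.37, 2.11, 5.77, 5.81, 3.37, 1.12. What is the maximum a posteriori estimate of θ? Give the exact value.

θ̂_MAP = 5.81

The Uniform(0, θ) likelihood is θ^(−n) for θ ≥ max(xᵢ), zero otherwise. Here max(xᵢ) = 5.81.
Posterior ∝ θ^(−4) · θ^(−6) = θ^(−10) on θ ≥ max(1.5, 5.81) = 5.81.
This density is strictly decreasing in θ, so the posterior mode lies at the lower boundary of the support.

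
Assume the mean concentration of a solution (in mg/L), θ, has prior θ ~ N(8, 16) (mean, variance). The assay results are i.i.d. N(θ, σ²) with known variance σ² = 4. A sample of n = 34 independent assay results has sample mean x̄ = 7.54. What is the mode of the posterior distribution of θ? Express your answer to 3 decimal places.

θ̂_MAP = 7.543

n = 34, x̄ = 7.54.
For a Normal prior and Normal likelihood with known variance, the posterior is Normal; its mode equals its mean, the precision-weighted average.
Prior precision 1/σ₀² = 1/16 = 0.0625; data precision n/σ² = 34/4 = 8.5.
θ̂ = (0.0625·8 + 8.5·7.54) / (0.0625 + 8.5) = 64.59/8.5625 = 25836/3425 ≈ 7.543.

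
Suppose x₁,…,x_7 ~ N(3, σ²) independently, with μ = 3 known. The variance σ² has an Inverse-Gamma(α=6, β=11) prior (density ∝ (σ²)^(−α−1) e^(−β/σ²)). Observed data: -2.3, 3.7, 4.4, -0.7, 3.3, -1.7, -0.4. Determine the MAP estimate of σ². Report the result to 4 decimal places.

Sum of squared deviations about the known mean: SS = (-2.3−3)² + (3.7−3)² + (4.4−3)² + (-0.7−3)² + (3.3−3)² + (-1.7−3)² + (-0.4−3)² = 77.97.
The Normal likelihood contributes (σ²)^(−n/2) exp(−SS/(2σ²)), so the posterior is Inverse-Gamma(α + n/2, β + SS/2) = Inverse-Gamma(9.5, 49.985).
The mode of Inverse-Gamma(a, b) is b/(a+1) = 49.985/10.5 ≈ 4.7605.

σ̂²_MAP = 4.7605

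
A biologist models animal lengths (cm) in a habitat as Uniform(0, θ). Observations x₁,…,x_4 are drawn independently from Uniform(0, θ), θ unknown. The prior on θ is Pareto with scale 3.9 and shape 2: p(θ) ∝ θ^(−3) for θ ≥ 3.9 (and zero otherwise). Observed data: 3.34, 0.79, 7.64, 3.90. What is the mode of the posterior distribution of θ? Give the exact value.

θ̂_MAP = 7.64

The Uniform(0, θ) likelihood is θ^(−n) for θ ≥ max(xᵢ), zero otherwise. Here max(xᵢ) = 7.64.
Posterior ∝ θ^(−3) · θ^(−4) = θ^(−7) on θ ≥ max(3.9, 7.64) = 7.64.
This density is strictly decreasing in θ, so the posterior mode lies at the lower boundary of the support.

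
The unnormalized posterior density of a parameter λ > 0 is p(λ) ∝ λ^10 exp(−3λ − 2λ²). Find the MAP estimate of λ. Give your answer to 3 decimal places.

λ̂_MAP = 1.250

ℓ'(λ) = 10/λ − 3 − 4λ. Setting this to zero and multiplying by λ: 4λ² + 3λ − 10 = 0.
λ = (−3 + √(3² + 4·4·10)) / (2·4) = (−3 + √169) / 8 = (−3 + 13)/8 = 5/4.
ℓ''(λ) = −10/λ² − 4 < 0, confirming a maximum.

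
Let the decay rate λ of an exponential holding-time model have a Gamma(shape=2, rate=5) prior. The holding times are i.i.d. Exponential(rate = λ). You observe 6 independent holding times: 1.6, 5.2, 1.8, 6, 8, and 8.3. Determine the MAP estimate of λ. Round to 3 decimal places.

The Exponential(rate=λ) likelihood is ∝ λ^n e^(−λΣtᵢ). Here n = 6 and Σtᵢ = 1.6 + 5.2 + 1.8 + 6 + 8 + 8.3 = 30.9.
Posterior ∝ λe^(−5λ) · λ^6e^(−30.9λ) = λ^7e^(−35.9λ), i.e. Gamma(8, 35.9).
Mode = (a−1)/b = 7/35.9 ≈ 0.195.

λ̂_MAP = 0.195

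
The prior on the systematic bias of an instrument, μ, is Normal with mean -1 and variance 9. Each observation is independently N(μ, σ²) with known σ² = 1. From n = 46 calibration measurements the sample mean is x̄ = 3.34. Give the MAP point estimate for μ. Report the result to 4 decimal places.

n = 46, x̄ = 3.34.
For a Normal prior and Normal likelihood with known variance, the posterior is Normal; its mode equals its mean, the precision-weighted average.
Prior precision 1/σ₀² = 1/9; data precision n/σ² = 46/1 = 46.
μ̂ = ((1/9)·(-1) + 46·3.34) / (1/9 + 46) = (34544/225)/(415/9) = 34544/10375 ≈ 3.3295.

μ̂_MAP = 3.3295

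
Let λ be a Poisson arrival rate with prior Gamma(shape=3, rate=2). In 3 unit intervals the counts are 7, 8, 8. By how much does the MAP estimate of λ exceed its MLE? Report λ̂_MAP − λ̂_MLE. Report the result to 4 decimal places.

Σxᵢ = 23. Posterior is Gamma(26, 5); MAP = (26−1)/5 = 25/5 ≈ 5.00000.
MLE = x̄ = 23/3 ≈ 7.66667.
Difference = 25/5 − 23/3 = -8/3 ≈ -2.6667.

MAP − MLE = -2.6667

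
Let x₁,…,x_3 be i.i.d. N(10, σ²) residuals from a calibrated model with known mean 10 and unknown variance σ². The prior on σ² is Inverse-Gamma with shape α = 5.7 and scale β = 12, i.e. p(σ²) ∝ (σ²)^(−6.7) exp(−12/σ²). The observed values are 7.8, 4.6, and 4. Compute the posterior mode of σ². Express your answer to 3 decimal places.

σ̂²_MAP = 5.732

Sum of squared deviations about the known mean: SS = (7.8−10)² + (4.6−10)² + (4−10)² = 70.
The Normal likelihood contributes (σ²)^(−n/2) exp(−SS/(2σ²)), so the posterior is Inverse-Gamma(α + n/2, β + SS/2) = Inverse-Gamma(7.2, 47).
The mode of Inverse-Gamma(a, b) is b/(a+1) = 47/8.2 ≈ 5.732.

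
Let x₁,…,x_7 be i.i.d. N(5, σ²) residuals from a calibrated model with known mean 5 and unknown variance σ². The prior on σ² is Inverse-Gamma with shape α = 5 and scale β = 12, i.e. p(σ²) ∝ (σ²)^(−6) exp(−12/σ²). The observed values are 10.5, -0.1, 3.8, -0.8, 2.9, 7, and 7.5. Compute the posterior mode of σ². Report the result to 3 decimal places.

Sum of squared deviations about the known mean: SS = (10.5−5)² + (-0.1−5)² + (3.8−5)² + (-0.8−5)² + (2.9−5)² + (7−5)² + (7.5−5)² = 106.
The Normal likelihood contributes (σ²)^(−n/2) exp(−SS/(2σ²)), so the posterior is Inverse-Gamma(α + n/2, β + SS/2) = Inverse-Gamma(8.5, 65).
The mode of Inverse-Gamma(a, b) is b/(a+1) = 65/9.5 ≈ 6.842.

σ̂²_MAP = 6.842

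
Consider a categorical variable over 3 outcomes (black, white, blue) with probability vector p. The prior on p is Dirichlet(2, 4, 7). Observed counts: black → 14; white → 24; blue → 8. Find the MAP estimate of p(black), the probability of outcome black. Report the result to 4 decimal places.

The posterior is Dirichlet(αᵢ + nᵢ) = Dirichlet(16, 28, 15).
For a Dirichlet(a₁,…,a_K) with all aᵢ > 1, the mode has j-th component (aⱼ − 1)/(Σaᵢ − K).
Here Σaᵢ = 59 and K = 3, so p(black) = (16 − 1)/(59 − 3) = 15/56 ≈ 0.2679.

MAP estimate of p(black) = 0.2679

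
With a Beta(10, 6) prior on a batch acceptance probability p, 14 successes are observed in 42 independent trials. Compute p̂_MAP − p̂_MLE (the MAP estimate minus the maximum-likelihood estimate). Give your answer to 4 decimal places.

Posterior is Beta(24, 34); MAP = (24−1)/(58−2) = 23/56 ≈ 0.41071.
MLE ignores the prior: p̂_MLE = k/n = 14/42 ≈ 0.33333.
Difference = 23/56 − 14/42 = 13/168 ≈ 0.0774.

MAP − MLE = 0.0774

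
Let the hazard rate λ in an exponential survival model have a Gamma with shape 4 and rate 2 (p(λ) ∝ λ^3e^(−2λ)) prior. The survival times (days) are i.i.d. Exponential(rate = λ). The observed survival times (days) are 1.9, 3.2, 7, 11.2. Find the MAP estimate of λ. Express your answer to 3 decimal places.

λ̂_MAP = 0.277

The Exponential(rate=λ) likelihood is ∝ λ^n e^(−λΣtᵢ). Here n = 4 and Σtᵢ = 1.9 + 3.2 + 7 + 11.2 = 23.3.
Posterior ∝ λ^3e^(−2λ) · λ^4e^(−23.3λ) = λ^7e^(−25.3λ), i.e. Gamma(8, 25.3).
Mode = (a−1)/b = 7/25.3 ≈ 0.277.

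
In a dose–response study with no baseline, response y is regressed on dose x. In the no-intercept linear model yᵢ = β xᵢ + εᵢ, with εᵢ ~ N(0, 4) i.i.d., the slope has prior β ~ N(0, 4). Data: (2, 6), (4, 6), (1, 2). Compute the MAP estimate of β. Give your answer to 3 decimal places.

log p(β | y) = −Σ(yᵢ − βxᵢ)²/(2·4) − β²/(2·4) + const.
Setting the derivative to zero: Σxᵢ(yᵢ − βxᵢ)/4 − β/4 = 0, so β = Σxᵢyᵢ / (Σxᵢ² + σ²/τ²).
Σxᵢyᵢ = 2·6 + 4·6 + 1·2 = 38; Σxᵢ² = 21; σ²/τ² = 1.
β̂_MAP = 38 / (21 + 1) = 38/22 ≈ 1.727.

β̂_MAP = 1.727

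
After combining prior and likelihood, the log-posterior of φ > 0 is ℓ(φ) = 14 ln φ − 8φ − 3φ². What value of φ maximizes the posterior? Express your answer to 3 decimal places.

ℓ'(φ) = 14/φ − 8 − 6φ. Setting this to zero and multiplying by φ: 6φ² + 8φ − 14 = 0.
φ = (−8 + √(8² + 4·6·14)) / (2·6) = (−8 + √400) / 12 = (−8 + 20)/12 = 1.
ℓ''(φ) = −14/φ² − 6 < 0, confirming a maximum.

φ̂_MAP = 1.000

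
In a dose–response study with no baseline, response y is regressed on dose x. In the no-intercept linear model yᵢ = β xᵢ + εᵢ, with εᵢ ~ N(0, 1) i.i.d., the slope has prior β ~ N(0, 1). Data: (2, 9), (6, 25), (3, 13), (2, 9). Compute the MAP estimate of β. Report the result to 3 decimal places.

β̂_MAP = 4.167

log p(β | y) = −Σ(yᵢ − βxᵢ)²/(2·1) − β²/(2·1) + const.
Setting the derivative to zero: Σxᵢ(yᵢ − βxᵢ)/1 − β/1 = 0, so β = Σxᵢyᵢ / (Σxᵢ² + σ²/τ²).
Σxᵢyᵢ = 2·9 + 6·25 + 3·13 + 2·9 = 225; Σxᵢ² = 53; σ²/τ² = 1.
β̂_MAP = 225 / (53 + 1) = 225/54 ≈ 4.167.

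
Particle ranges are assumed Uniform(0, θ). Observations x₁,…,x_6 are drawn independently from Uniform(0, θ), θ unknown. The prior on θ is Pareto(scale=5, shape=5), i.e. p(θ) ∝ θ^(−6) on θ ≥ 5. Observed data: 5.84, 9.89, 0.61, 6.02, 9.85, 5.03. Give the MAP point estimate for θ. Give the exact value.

θ̂_MAP = 9.89

The Uniform(0, θ) likelihood is θ^(−n) for θ ≥ max(xᵢ), zero otherwise. Here max(xᵢ) = 9.89.
Posterior ∝ θ^(−6) · θ^(−6) = θ^(−12) on θ ≥ max(5, 9.89) = 9.89.
This density is strictly decreasing in θ, so the posterior mode lies at the lower boundary of the support.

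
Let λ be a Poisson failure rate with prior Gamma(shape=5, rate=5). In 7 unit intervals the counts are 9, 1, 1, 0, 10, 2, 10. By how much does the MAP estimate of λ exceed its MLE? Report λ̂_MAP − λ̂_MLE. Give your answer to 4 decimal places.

Σxᵢ = 33. Posterior is Gamma(38, 12); MAP = (38−1)/12 = 37/12 ≈ 3.08333.
MLE = x̄ = 33/7 ≈ 4.71429.
Difference = 37/12 − 33/7 = -137/84 ≈ -1.6310.

MAP − MLE = -1.6310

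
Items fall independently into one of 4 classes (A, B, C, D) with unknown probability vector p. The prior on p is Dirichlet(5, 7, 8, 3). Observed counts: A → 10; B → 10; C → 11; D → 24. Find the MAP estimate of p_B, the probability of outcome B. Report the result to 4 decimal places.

MAP estimate of p_B = 0.2162

The posterior is Dirichlet(αᵢ + nᵢ) = Dirichlet(15, 17, 19, 27).
For a Dirichlet(a₁,…,a_K) with all aᵢ > 1, the mode has j-th component (aⱼ − 1)/(Σaᵢ − K).
Here Σaᵢ = 78 and K = 4, so p_B = (17 − 1)/(78 − 4) = 16/74 ≈ 0.2162.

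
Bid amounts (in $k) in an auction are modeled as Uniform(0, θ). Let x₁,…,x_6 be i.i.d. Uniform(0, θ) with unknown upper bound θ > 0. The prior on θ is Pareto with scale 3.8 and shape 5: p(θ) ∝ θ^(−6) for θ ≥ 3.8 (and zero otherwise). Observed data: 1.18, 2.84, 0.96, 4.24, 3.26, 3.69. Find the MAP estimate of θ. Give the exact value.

θ̂_MAP = 4.24

The Uniform(0, θ) likelihood is θ^(−n) for θ ≥ max(xᵢ), zero otherwise. Here max(xᵢ) = 4.24.
Posterior ∝ θ^(−6) · θ^(−6) = θ^(−12) on θ ≥ max(3.8, 4.24) = 4.24.
This density is strictly decreasing in θ, so the posterior mode lies at the lower boundary of the support.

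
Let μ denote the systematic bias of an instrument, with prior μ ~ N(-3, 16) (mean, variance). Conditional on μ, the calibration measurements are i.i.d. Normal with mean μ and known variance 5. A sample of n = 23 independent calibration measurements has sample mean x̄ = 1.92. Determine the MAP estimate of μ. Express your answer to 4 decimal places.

μ̂_MAP = 1.8540

n = 23, x̄ = 1.92.
For a Normal prior and Normal likelihood with known variance, the posterior is Normal; its mode equals its mean, the precision-weighted average.
Prior precision 1/σ₀² = 1/16 = 0.0625; data precision n/σ² = 23/5 = 4.6.
μ̂ = (0.0625·(-3) + 4.6·1.92) / (0.0625 + 4.6) = 8.6445/4.6625 = 17289/9325 ≈ 1.8540.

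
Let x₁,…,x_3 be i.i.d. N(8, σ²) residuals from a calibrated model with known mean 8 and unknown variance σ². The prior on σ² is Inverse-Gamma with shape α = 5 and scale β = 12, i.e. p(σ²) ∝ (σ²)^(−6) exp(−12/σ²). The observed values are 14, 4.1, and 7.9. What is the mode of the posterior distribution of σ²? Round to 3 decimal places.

σ̂²_MAP = 5.015

Sum of squared deviations about the known mean: SS = (14−8)² + (4.1−8)² + (7.9−8)² = 51.22.
The Normal likelihood contributes (σ²)^(−n/2) exp(−SS/(2σ²)), so the posterior is Inverse-Gamma(α + n/2, β + SS/2) = Inverse-Gamma(6.5, 37.61).
The mode of Inverse-Gamma(a, b) is b/(a+1) = 37.61/7.5 ≈ 5.015.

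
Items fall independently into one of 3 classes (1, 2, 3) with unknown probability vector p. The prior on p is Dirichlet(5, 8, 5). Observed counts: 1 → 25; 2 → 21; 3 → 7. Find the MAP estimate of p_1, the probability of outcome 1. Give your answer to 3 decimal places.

The posterior is Dirichlet(αᵢ + nᵢ) = Dirichlet(30, 29, 12).
For a Dirichlet(a₁,…,a_K) with all aᵢ > 1, the mode has j-th component (aⱼ − 1)/(Σaᵢ − K).
Here Σaᵢ = 71 and K = 3, so p_1 = (30 − 1)/(71 − 3) = 29/68 ≈ 0.426.

MAP estimate: 0.426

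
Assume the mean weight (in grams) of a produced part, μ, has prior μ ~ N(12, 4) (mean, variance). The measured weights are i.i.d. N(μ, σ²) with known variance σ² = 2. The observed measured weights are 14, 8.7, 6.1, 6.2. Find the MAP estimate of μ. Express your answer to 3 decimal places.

μ̂_MAP = 9.111

n = 4; x̄ = (14 + 8.7 + 6.1 + 6.2)/4 = 35/4 = 8.75.
For a Normal prior and Normal likelihood with known variance, the posterior is Normal; its mode equals its mean, the precision-weighted average.
Prior precision 1/σ₀² = 1/4 = 0.25; data precision n/σ² = 4/2 = 2.
μ̂ = (0.25·12 + 2·8.75) / (0.25 + 2) = 20.5/2.25 = 82/9 ≈ 9.111.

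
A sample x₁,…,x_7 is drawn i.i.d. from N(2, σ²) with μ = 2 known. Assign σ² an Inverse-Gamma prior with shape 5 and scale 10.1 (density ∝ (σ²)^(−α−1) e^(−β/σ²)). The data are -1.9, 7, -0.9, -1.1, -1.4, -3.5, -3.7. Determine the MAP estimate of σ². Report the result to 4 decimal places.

σ̂²_MAP = 8.0384

Sum of squared deviations about the known mean: SS = (-1.9−2)² + (7−2)² + (-0.9−2)² + (-1.1−2)² + (-1.4−2)² + (-3.5−2)² + (-3.7−2)² = 132.53.
The Normal likelihood contributes (σ²)^(−n/2) exp(−SS/(2σ²)), so the posterior is Inverse-Gamma(α + n/2, β + SS/2) = Inverse-Gamma(8.5, 76.365).
The mode of Inverse-Gamma(a, b) is b/(a+1) = 76.365/9.5 ≈ 8.0384.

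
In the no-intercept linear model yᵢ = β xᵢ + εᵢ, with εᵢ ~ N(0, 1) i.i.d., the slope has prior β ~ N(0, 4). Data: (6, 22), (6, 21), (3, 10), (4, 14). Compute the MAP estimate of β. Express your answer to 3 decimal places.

log p(β | y) = −Σ(yᵢ − βxᵢ)²/(2·1) − β²/(2·4) + const.
Setting the derivative to zero: Σxᵢ(yᵢ − βxᵢ)/1 − β/4 = 0, so β = Σxᵢyᵢ / (Σxᵢ² + σ²/τ²).
Σxᵢyᵢ = 6·22 + 6·21 + 3·10 + 4·14 = 344; Σxᵢ² = 97; σ²/τ² = 0.25.
β̂_MAP = 344 / (97 + 0.25) = 344/97.25 ≈ 3.537.

β̂_MAP = 3.537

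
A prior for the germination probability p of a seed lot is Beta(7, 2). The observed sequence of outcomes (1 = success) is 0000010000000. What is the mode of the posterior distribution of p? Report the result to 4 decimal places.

Prior: Beta(7, 2).
Data: 1 success in 13 trials (from the sequence). The binomial likelihood contributes p(1−p)^12, so the posterior is Beta(7+1, 2+12) = Beta(8, 14).
For Beta(a, b) with a, b > 1 the mode is (a−1)/(a+b−2) = 7/20 ≈ 0.3500.

p̂_MAP = 0.3500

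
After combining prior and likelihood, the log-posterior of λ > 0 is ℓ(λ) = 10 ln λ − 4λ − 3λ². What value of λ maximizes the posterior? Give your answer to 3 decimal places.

λ̂_MAP = 1.000

ℓ'(λ) = 10/λ − 4 − 6λ. Setting this to zero and multiplying by λ: 6λ² + 4λ − 10 = 0.
λ = (−4 + √(4² + 4·6·10)) / (2·6) = (−4 + √256) / 12 = (−4 + 16)/12 = 1.
ℓ''(λ) = −10/λ² − 6 < 0, confirming a maximum.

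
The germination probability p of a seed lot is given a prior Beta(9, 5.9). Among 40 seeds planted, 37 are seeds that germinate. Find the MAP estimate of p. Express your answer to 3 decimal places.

Prior: Beta(9, 5.9).
Data: 37 successes in 40 trials. The binomial likelihood contributes p^37(1−p)^3, so the posterior is Beta(9+37, 5.9+3) = Beta(46, 8.9).
For Beta(a, b) with a, b > 1 the mode is (a−1)/(a+b−2) = 45/52.9 ≈ 0.851.

p̂_MAP = 0.851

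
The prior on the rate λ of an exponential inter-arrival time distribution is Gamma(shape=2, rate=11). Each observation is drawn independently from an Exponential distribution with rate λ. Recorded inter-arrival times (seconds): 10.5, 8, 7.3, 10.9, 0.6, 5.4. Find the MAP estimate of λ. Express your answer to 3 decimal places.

The Exponential(rate=λ) likelihood is ∝ λ^n e^(−λΣtᵢ). Here n = 6 and Σtᵢ = 10.5 + 8 + 7.3 + 10.9 + 0.6 + 5.4 = 42.7.
Posterior ∝ λe^(−11λ) · λ^6e^(−42.7λ) = λ^7e^(−53.7λ), i.e. Gamma(8, 53.7).
Mode = (a−1)/b = 7/53.7 ≈ 0.130.

λ̂_MAP = 0.130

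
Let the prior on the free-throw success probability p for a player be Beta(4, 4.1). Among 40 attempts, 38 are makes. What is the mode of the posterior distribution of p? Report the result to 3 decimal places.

p̂_MAP = 0.889

Prior: Beta(4, 4.1).
Data: 38 successes in 40 trials. The binomial likelihood contributes p^38(1−p)^2, so the posterior is Beta(4+38, 4.1+2) = Beta(42, 6.1).
For Beta(a, b) with a, b > 1 the mode is (a−1)/(a+b−2) = 41/46.1 ≈ 0.889.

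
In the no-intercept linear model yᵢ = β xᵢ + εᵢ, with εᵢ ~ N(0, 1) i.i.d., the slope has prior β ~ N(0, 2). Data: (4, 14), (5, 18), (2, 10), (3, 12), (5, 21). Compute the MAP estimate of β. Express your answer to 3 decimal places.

log p(β | y) = −Σ(yᵢ − βxᵢ)²/(2·1) − β²/(2·2) + const.
Setting the derivative to zero: Σxᵢ(yᵢ − βxᵢ)/1 − β/2 = 0, so β = Σxᵢyᵢ / (Σxᵢ² + σ²/τ²).
Σxᵢyᵢ = 4·14 + 5·18 + 2·10 + 3·12 + 5·21 = 307; Σxᵢ² = 79; σ²/τ² = 0.5.
β̂_MAP = 307 / (79 + 0.5) = 307/79.5 ≈ 3.862.

β̂_MAP = 3.862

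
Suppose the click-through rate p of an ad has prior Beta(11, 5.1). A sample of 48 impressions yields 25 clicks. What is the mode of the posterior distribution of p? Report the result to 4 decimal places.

Prior: Beta(11, 5.1).
Data: 25 successes in 48 trials. The binomial likelihood contributes p^25(1−p)^23, so the posterior is Beta(11+25, 5.1+23) = Beta(36, 28.1).
For Beta(a, b) with a, b > 1 the mode is (a−1)/(a+b−2) = 35/62.1 ≈ 0.5636.

p̂_MAP = 0.5636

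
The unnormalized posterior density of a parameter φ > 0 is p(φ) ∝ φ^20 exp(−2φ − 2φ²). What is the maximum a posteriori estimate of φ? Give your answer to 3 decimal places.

ℓ'(φ) = 20/φ − 2 − 4φ. Setting this to zero and multiplying by φ: 4φ² + 2φ − 20 = 0.
φ = (−2 + √(2² + 4·4·20)) / (2·4) = (−2 + √324) / 8 = (−2 + 18)/8 = 2.
ℓ''(φ) = −20/φ² − 4 < 0, confirming a maximum.

φ̂_MAP = 2.000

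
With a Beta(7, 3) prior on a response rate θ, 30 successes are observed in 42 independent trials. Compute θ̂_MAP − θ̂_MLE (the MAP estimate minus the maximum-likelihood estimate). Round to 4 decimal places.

MAP − MLE = 0.0057

Posterior is Beta(37, 15); MAP = (37−1)/(52−2) = 36/50 ≈ 0.72000.
MLE ignores the prior: θ̂_MLE = k/n = 30/42 ≈ 0.71429.
Difference = 36/50 − 30/42 = 1/175 ≈ 0.0057.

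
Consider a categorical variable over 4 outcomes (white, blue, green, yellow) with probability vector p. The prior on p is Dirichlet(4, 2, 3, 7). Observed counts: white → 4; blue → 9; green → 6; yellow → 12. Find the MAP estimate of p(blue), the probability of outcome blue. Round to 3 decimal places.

MAP estimate of p(blue) = 0.233

The posterior is Dirichlet(αᵢ + nᵢ) = Dirichlet(8, 11, 9, 19).
For a Dirichlet(a₁,…,a_K) with all aᵢ > 1, the mode has j-th component (aⱼ − 1)/(Σaᵢ − K).
Here Σaᵢ = 47 and K = 4, so p(blue) = (11 − 1)/(47 − 4) = 10/43 ≈ 0.233.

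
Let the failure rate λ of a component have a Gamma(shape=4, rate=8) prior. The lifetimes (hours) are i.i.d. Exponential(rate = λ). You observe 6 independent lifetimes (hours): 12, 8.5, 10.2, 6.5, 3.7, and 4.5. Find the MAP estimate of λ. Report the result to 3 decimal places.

λ̂_MAP = 0.169

The Exponential(rate=λ) likelihood is ∝ λ^n e^(−λΣtᵢ). Here n = 6 and Σtᵢ = 12 + 8.5 + 10.2 + 6.5 + 3.7 + 4.5 = 45.4.
Posterior ∝ λ^3e^(−8λ) · λ^6e^(−45.4λ) = λ^9e^(−53.4λ), i.e. Gamma(10, 53.4).
Mode = (a−1)/b = 9/53.4 ≈ 0.169.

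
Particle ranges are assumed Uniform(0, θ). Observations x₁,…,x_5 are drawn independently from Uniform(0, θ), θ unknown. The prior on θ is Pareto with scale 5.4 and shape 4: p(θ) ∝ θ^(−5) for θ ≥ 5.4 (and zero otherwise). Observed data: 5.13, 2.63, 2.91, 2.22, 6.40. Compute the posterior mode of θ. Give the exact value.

The Uniform(0, θ) likelihood is θ^(−n) for θ ≥ max(xᵢ), zero otherwise. Here max(xᵢ) = 6.40.
Posterior ∝ θ^(−5) · θ^(−5) = θ^(−10) on θ ≥ max(5.4, 6.40) = 6.40.
This density is strictly decreasing in θ, so the posterior mode lies at the lower boundary of the support.

θ̂_MAP = 6.40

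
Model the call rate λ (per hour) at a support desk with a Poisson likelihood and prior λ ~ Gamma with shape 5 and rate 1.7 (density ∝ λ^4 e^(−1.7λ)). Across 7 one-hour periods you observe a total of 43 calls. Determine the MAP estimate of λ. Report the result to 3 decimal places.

Σxᵢ = 43, n = 7.
Posterior ∝ λ^4e^(−1.7λ) · λ^43e^(−7λ) = λ^47e^(−8.7λ), i.e. Gamma(shape=48, rate=8.7).
The mode of a Gamma(a, b) with a ≥ 1 (shape–rate) is (a−1)/b = 47/8.7 ≈ 5.402.

λ̂_MAP = 5.402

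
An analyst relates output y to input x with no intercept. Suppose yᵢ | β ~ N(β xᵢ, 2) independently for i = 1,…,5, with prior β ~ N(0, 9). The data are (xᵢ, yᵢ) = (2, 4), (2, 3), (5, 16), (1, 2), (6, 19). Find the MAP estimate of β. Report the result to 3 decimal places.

log p(β | y) = −Σ(yᵢ − βxᵢ)²/(2·2) − β²/(2·9) + const.
Setting the derivative to zero: Σxᵢ(yᵢ − βxᵢ)/2 − β/9 = 0, so β = Σxᵢyᵢ / (Σxᵢ² + σ²/τ²).
Σxᵢyᵢ = 2·4 + 2·3 + 5·16 + 1·2 + 6·19 = 210; Σxᵢ² = 70; σ²/τ² = 2/9.
β̂_MAP = 210 / (70 + 2/9) = 210/(632/9) = 945/316 ≈ 2.991.

β̂_MAP = 2.991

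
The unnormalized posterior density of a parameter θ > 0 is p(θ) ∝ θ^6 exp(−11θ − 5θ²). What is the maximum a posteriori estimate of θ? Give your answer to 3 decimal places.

ℓ'(θ) = 6/θ − 11 − 10θ. Setting this to zero and multiplying by θ: 10θ² + 11θ − 6 = 0.
θ = (−11 + √(11² + 4·10·6)) / (2·10) = (−11 + √361) / 20 = (−11 + 19)/20 = 2/5.
ℓ''(θ) = −6/θ² − 10 < 0, confirming a maximum.

θ̂_MAP = 0.400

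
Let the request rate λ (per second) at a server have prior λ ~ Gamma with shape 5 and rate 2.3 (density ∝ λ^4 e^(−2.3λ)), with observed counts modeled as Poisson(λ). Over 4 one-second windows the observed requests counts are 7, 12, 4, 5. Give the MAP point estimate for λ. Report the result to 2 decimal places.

λ̂_MAP = 5.08

Σxᵢ = 7+12+4+5 = 28, with n = 4.
Posterior ∝ λ^4e^(−2.3λ) · λ^28e^(−4λ) = λ^32e^(−6.3λ), i.e. Gamma(shape=33, rate=6.3).
The mode of a Gamma(a, b) with a ≥ 1 (shape–rate) is (a−1)/b = 32/6.3 ≈ 5.08.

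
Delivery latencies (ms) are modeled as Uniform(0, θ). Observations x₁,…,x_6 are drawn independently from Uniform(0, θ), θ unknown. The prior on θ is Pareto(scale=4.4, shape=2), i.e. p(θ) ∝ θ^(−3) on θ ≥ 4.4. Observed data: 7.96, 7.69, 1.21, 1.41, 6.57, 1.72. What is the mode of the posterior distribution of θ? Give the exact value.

The Uniform(0, θ) likelihood is θ^(−n) for θ ≥ max(xᵢ), zero otherwise. Here max(xᵢ) = 7.96.
Posterior ∝ θ^(−3) · θ^(−6) = θ^(−9) on θ ≥ max(4.4, 7.96) = 7.96.
This density is strictly decreasing in θ, so the posterior mode lies at the lower boundary of the support.

θ̂_MAP = 7.96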